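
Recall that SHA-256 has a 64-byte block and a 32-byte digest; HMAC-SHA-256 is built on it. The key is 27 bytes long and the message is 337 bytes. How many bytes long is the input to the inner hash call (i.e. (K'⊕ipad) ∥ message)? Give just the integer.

Key is 27 ≤ 64 bytes, zero-padded: |K'| = 64.
Inner input = (K'⊕ipad) ∥ m → 64 + 337 = 401 bytes.

401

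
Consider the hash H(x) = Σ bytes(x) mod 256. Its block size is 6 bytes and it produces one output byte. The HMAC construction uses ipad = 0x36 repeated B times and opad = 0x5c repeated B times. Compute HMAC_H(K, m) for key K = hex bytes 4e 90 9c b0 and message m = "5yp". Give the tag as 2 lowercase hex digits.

1a

Key hex bytes 4e 90 9c b0 is 4 bytes ≤ B = 6; zero-pad to 6 bytes: K' = 4e 90 9c b0 00 00.
K' ⊕ ipad = 78 a6 aa 86 36 36.  K' ⊕ opad = 12 cc c0 ec 5c 5c.
Inner input = (K'⊕ipad) ∥ m = 78 a6 aa 86 36 36 ∥ 35 79 70.
Inner hash: sum = 120+166+170+134+54+54+53+121+112 = 984; mod 256 = 216 → d8.
Outer input = (K'⊕opad) ∥ inner = 12 cc c0 ec 5c 5c ∥ d8.
Outer hash (tag): sum = 18+204+192+236+92+92+216 = 1050; mod 256 = 26 → 1a.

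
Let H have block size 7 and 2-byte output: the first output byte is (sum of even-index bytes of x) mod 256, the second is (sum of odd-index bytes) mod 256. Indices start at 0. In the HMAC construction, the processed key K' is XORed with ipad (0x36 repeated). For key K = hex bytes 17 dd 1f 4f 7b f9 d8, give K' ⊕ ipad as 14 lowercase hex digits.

Key hex bytes 17 dd 1f 4f 7b f9 d8 is exactly B = 7 bytes: K' = 17 dd 1f 4f 7b f9 d8.
XOR each byte with 0x36: 17⊕36=21, dd⊕36=eb, 1f⊕36=29, 4f⊕36=79, 7b⊕36=4d, f9⊕36=cf, d8⊕36=ee.

21eb29794dcfee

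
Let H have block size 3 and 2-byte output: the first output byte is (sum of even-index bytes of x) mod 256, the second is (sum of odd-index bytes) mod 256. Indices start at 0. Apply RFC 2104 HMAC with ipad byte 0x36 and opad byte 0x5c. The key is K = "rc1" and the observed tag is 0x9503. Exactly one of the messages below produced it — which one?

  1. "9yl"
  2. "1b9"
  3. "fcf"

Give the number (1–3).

1

Key "rc1" = 72 63 31 is exactly B = 3 bytes: K' = 72 63 31.
K' ⊕ ipad = 44 55 07; K' ⊕ opad = 2e 3f 6d.
m1: inner = H(44 55 07 39 79 6c) = c4 fa; tag = H(2e 3f 6d c4 fa) = 9503 ← matches
m2: inner = H(44 55 07 31 62 39) = ad bf; tag = H(2e 3f 6d ad bf) = 5aec
m3: inner = H(44 55 07 66 63 66) = ae 21; tag = H(2e 3f 6d ae 21) = bced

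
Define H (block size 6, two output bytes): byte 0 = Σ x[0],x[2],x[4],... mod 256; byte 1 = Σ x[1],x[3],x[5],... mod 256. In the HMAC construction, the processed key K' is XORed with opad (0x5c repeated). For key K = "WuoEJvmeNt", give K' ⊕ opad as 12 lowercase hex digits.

97555c5c5c5c

Key "WuoEJvmeNt" = 57 75 6f 45 4a 76 6d 65 4e 74 is 10 bytes > B = 6, so hash it first: H(key) = cb 09, then zero-pad to 6 bytes: K' = cb 09 00 00 00 00.
XOR each byte with 0x5c: cb⊕5c=97, 09⊕5c=55, 00⊕5c=5c, 00⊕5c=5c, 00⊕5c=5c, 00⊕5c=5c.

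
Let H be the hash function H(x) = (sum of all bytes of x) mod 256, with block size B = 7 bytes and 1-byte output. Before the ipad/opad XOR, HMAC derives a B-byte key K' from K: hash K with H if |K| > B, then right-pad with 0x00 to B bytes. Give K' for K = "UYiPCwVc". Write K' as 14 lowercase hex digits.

|K| = 8 > B = 7, so first hash the key.
H(K): sum = 85+89+105+80+67+119+86+99 = 730; mod 256 = 218 → da.
Zero-pad H(K) = da to 7 bytes: K' = da 00 00 00 00 00 00.

da000000000000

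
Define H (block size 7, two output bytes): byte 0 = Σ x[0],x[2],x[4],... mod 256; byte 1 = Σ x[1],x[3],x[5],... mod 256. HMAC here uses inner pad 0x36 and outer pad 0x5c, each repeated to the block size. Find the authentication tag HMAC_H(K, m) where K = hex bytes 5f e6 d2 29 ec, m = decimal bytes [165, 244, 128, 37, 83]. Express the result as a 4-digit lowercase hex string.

Key hex bytes 5f e6 d2 29 ec is 5 bytes ≤ B = 7; zero-pad to 7 bytes: K' = 5f e6 d2 29 ec 00 00.
K' ⊕ ipad = 69 d0 e4 1f da 36 36.  K' ⊕ opad = 03 ba 8e 75 b0 5c 5c.
Inner input = (K'⊕ipad) ∥ m = 69 d0 e4 1f da 36 36 ∥ a5 f4 80 25 53.
Inner hash: even-index sum = 886 mod 256 = 118; odd-index sum = 669 mod 256 = 157 → 76 9d.
Outer input = (K'⊕opad) ∥ inner = 03 ba 8e 75 b0 5c 5c ∥ 76 9d.
Outer hash (tag): even-index sum = 570 mod 256 = 58; odd-index sum = 513 mod 256 = 1 → 3a 01.

3a01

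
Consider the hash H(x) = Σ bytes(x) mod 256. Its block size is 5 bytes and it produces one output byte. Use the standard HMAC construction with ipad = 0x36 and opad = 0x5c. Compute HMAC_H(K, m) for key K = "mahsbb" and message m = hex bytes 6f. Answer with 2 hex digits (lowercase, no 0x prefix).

Key "mahsbb" = 6d 61 68 73 62 62 is 6 bytes > B = 5, so hash it first: H(key) = 6d, then zero-pad to 5 bytes: K' = 6d 00 00 00 00.
K' ⊕ ipad = 5b 36 36 36 36.  K' ⊕ opad = 31 5c 5c 5c 5c.
Inner input = (K'⊕ipad) ∥ m = 5b 36 36 36 36 ∥ 6f.
Inner hash: sum = 91+54+54+54+54+111 = 418; mod 256 = 162 → a2.
Outer input = (K'⊕opad) ∥ inner = 31 5c 5c 5c 5c ∥ a2.
Outer hash (tag): sum = 49+92+92+92+92+162 = 579; mod 256 = 67 → 43.

43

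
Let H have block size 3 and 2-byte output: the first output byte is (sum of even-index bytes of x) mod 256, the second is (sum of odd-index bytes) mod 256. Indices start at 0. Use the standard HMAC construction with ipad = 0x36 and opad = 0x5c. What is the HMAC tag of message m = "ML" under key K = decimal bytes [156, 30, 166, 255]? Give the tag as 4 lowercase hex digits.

f237

Key decimal bytes [156, 30, 166, 255] = 9c 1e a6 ff is 4 bytes > B = 3, so hash it first: H(key) = 42 1d, then zero-pad to 3 bytes: K' = 42 1d 00.
K' ⊕ ipad = 74 2b 36.  K' ⊕ opad = 1e 41 5c.
Inner input = (K'⊕ipad) ∥ m = 74 2b 36 ∥ 4d 4c.
Inner hash: even-index sum = 246 mod 256 = 246; odd-index sum = 120 mod 256 = 120 → f6 78.
Outer input = (K'⊕opad) ∥ inner = 1e 41 5c ∥ f6 78.
Outer hash (tag): even-index sum = 242 mod 256 = 242; odd-index sum = 311 mod 256 = 55 → f2 37.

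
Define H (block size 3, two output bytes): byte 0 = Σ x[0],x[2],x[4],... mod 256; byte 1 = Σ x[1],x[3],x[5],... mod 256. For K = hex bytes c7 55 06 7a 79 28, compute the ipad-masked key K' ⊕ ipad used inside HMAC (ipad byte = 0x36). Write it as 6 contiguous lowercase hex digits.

Key hex bytes c7 55 06 7a 79 28 is 6 bytes > B = 3, so hash it first: H(key) = 46 f7, then zero-pad to 3 bytes: K' = 46 f7 00.
XOR each byte with 0x36: 46⊕36=70, f7⊕36=c1, 00⊕36=36.

70c136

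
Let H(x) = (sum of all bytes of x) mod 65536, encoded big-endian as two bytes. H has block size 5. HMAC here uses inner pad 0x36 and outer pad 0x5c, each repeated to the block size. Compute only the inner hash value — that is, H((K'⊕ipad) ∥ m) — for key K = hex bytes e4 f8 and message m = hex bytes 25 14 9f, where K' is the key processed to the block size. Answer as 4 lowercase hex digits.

031a

Key hex bytes e4 f8 is 2 bytes ≤ B = 5; zero-pad to 5 bytes: K' = e4 f8 00 00 00.
K' ⊕ ipad = d2 ce 36 36 36.
Inner input = d2 ce 36 36 36 ∥ 25 14 9f.
Inner hash: sum = 210+206+54+54+54+37+20+159 = 794 → 03 1a.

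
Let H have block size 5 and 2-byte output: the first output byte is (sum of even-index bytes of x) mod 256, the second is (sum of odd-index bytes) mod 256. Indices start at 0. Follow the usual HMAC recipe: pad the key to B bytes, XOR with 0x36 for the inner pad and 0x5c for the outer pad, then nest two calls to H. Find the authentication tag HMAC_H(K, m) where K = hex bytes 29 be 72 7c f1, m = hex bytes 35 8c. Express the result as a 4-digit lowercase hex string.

Key hex bytes 29 be 72 7c f1 is exactly B = 5 bytes: K' = 29 be 72 7c f1.
K' ⊕ ipad = 1f 88 44 4a c7.  K' ⊕ opad = 75 e2 2e 20 ad.
Inner input = (K'⊕ipad) ∥ m = 1f 88 44 4a c7 ∥ 35 8c.
Inner hash: even-index sum = 438 mod 256 = 182; odd-index sum = 263 mod 256 = 7 → b6 07.
Outer input = (K'⊕opad) ∥ inner = 75 e2 2e 20 ad ∥ b6 07.
Outer hash (tag): even-index sum = 343 mod 256 = 87; odd-index sum = 440 mod 256 = 184 → 57 b8.

57b8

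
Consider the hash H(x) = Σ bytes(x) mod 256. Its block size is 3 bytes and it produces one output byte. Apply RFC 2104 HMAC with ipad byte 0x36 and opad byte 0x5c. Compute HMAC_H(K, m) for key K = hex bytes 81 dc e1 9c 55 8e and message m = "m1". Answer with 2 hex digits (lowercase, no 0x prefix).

2e

Key hex bytes 81 dc e1 9c 55 8e is 6 bytes > B = 3, so hash it first: H(key) = bd, then zero-pad to 3 bytes: K' = bd 00 00.
K' ⊕ ipad = 8b 36 36.  K' ⊕ opad = e1 5c 5c.
Inner input = (K'⊕ipad) ∥ m = 8b 36 36 ∥ 6d 31.
Inner hash: sum = 139+54+54+109+49 = 405; mod 256 = 149 → 95.
Outer input = (K'⊕opad) ∥ inner = e1 5c 5c ∥ 95.
Outer hash (tag): sum = 225+92+92+149 = 558; mod 256 = 46 → 2e.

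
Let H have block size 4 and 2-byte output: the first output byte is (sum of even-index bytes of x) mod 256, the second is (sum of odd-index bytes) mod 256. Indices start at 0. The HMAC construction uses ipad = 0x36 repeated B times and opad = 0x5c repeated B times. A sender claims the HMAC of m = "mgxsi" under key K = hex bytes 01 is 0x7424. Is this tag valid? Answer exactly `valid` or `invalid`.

Key hex bytes 01 is 1 byte ≤ B = 4; zero-pad to 4 bytes: K' = 01 00 00 00.
K' ⊕ ipad = 37 36 36 36; K' ⊕ opad = 5d 5c 5c 5c.
Inner hash: even-index sum = 443 mod 256 = 187; odd-index sum = 326 mod 256 = 70 → bb 46.
Outer hash (recomputed tag): even-index sum = 372 mod 256 = 116; odd-index sum = 254 mod 256 = 254 → 74 fe.
Recomputed tag = 74fe; claimed = 7424 → mismatch.

invalid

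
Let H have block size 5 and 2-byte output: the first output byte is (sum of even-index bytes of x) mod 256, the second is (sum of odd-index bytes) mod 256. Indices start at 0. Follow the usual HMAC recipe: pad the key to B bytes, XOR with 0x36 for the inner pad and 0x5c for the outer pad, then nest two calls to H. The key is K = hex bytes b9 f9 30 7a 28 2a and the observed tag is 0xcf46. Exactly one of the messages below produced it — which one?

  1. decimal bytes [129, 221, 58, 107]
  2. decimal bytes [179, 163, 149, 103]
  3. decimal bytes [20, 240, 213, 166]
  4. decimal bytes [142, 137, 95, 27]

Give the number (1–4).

3

Key hex bytes b9 f9 30 7a 28 2a is 6 bytes > B = 5, so hash it first: H(key) = 11 9d, then zero-pad to 5 bytes: K' = 11 9d 00 00 00.
K' ⊕ ipad = 27 ab 36 36 36; K' ⊕ opad = 4d c1 5c 5c 5c.
m1: inner = H(27 ab 36 36 36 81 dd 3a 6b) = db 9c; tag = H(4d c1 5c 5c 5c db 9c) = a1f8
m2: inner = H(27 ab 36 36 36 b3 a3 95 67) = 9d 29; tag = H(4d c1 5c 5c 5c 9d 29) = 2eba
m3: inner = H(27 ab 36 36 36 14 f0 d5 a6) = 29 ca; tag = H(4d c1 5c 5c 5c 29 ca) = cf46 ← matches
m4: inner = H(27 ab 36 36 36 8e 89 5f 1b) = 37 ce; tag = H(4d c1 5c 5c 5c 37 ce) = d354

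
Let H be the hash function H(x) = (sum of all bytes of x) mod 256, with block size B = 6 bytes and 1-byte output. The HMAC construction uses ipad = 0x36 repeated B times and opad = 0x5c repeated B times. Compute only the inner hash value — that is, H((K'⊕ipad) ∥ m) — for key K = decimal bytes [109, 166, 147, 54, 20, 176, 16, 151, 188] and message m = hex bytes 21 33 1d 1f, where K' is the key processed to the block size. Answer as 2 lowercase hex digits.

d3

Key decimal bytes [109, 166, 147, 54, 20, 176, 16, 151, 188] = 6d a6 93 36 14 b0 10 97 bc is 9 bytes > B = 6, so hash it first: H(key) = 03, then zero-pad to 6 bytes: K' = 03 00 00 00 00 00.
K' ⊕ ipad = 35 36 36 36 36 36.
Inner input = 35 36 36 36 36 36 ∥ 21 33 1d 1f.
Inner hash: sum = 53+54+54+54+54+54+33+51+29+31 = 467; mod 256 = 211 → d3.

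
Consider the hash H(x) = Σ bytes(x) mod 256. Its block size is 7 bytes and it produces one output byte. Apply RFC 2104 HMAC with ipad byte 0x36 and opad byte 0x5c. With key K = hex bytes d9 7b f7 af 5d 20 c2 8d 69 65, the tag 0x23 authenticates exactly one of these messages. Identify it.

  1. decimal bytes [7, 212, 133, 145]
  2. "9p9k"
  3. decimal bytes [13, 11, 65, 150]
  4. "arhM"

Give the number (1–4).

2

Key hex bytes d9 7b f7 af 5d 20 c2 8d 69 65 is 10 bytes > B = 7, so hash it first: H(key) = 94, then zero-pad to 7 bytes: K' = 94 00 00 00 00 00 00.
K' ⊕ ipad = a2 36 36 36 36 36 36; K' ⊕ opad = c8 5c 5c 5c 5c 5c 5c.
m1: inner = H(a2 36 36 36 36 36 36 07 d4 85 91) = d7; tag = H(c8 5c 5c 5c 5c 5c 5c d7) = c7
m2: inner = H(a2 36 36 36 36 36 36 39 70 39 6b) = 33; tag = H(c8 5c 5c 5c 5c 5c 5c 33) = 23 ← matches
m3: inner = H(a2 36 36 36 36 36 36 0d 0b 41 96) = d5; tag = H(c8 5c 5c 5c 5c 5c 5c d5) = c5
m4: inner = H(a2 36 36 36 36 36 36 61 72 68 4d) = 6e; tag = H(c8 5c 5c 5c 5c 5c 5c 6e) = 5e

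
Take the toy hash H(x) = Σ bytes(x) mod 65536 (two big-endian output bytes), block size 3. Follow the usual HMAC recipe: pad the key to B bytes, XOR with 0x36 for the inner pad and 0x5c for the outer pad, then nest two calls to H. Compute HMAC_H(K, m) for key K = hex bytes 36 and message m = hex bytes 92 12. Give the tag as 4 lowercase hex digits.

0133

Key hex bytes 36 is 1 byte ≤ B = 3; zero-pad to 3 bytes: K' = 36 00 00.
K' ⊕ ipad = 00 36 36.  K' ⊕ opad = 6a 5c 5c.
Inner input = (K'⊕ipad) ∥ m = 00 36 36 ∥ 92 12.
Inner hash: sum = 0+54+54+146+18 = 272 → 01 10.
Outer input = (K'⊕opad) ∥ inner = 6a 5c 5c ∥ 01 10.
Outer hash (tag): sum = 106+92+92+1+16 = 307 → 01 33.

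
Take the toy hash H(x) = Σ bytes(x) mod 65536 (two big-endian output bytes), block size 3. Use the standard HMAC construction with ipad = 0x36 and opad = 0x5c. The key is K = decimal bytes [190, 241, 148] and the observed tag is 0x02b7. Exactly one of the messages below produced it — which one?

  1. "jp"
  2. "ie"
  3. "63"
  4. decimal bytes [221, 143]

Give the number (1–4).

Key decimal bytes [190, 241, 148] = be f1 94 is exactly B = 3 bytes: K' = be f1 94.
K' ⊕ ipad = 88 c7 a2; K' ⊕ opad = e2 ad c8.
m1: inner = H(88 c7 a2 6a 70) = 02 cb; tag = H(e2 ad c8 02 cb) = 0324
m2: inner = H(88 c7 a2 69 65) = 02 bf; tag = H(e2 ad c8 02 bf) = 0318
m3: inner = H(88 c7 a2 36 33) = 02 5a; tag = H(e2 ad c8 02 5a) = 02b3
m4: inner = H(88 c7 a2 dd 8f) = 03 5d; tag = H(e2 ad c8 03 5d) = 02b7 ← matches

4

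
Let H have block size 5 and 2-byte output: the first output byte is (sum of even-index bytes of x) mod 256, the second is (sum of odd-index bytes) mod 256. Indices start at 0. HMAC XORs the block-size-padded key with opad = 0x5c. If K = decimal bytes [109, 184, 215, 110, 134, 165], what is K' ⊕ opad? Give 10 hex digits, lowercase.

Key decimal bytes [109, 184, 215, 110, 134, 165] = 6d b8 d7 6e 86 a5 is 6 bytes > B = 5, so hash it first: H(key) = ca cb, then zero-pad to 5 bytes: K' = ca cb 00 00 00.
XOR each byte with 0x5c: ca⊕5c=96, cb⊕5c=97, 00⊕5c=5c, 00⊕5c=5c, 00⊕5c=5c.

96975c5c5c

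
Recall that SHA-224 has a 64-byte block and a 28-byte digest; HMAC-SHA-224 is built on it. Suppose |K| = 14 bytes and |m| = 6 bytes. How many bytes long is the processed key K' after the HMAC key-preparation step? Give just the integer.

64

Key is 14 ≤ 64 bytes, zero-padded: |K'| = 64.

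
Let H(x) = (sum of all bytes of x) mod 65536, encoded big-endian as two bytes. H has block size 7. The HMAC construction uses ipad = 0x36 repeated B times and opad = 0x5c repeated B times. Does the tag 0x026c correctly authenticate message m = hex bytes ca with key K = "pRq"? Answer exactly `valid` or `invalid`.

valid

Key "pRq" = 70 52 71 is 3 bytes ≤ B = 7; zero-pad to 7 bytes: K' = 70 52 71 00 00 00 00.
K' ⊕ ipad = 46 64 47 36 36 36 36; K' ⊕ opad = 2c 0e 2d 5c 5c 5c 5c.
Inner hash: sum = 70+100+71+54+54+54+54+202 = 659 → 02 93.
Outer hash (recomputed tag): sum = 44+14+45+92+92+92+92+2+147 = 620 → 02 6c.
Recomputed tag = 026c; claimed = 026c → match.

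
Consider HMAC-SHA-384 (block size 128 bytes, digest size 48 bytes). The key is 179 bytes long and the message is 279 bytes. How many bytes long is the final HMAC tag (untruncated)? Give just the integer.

The tag is one SHA-384 digest: 48 bytes.

48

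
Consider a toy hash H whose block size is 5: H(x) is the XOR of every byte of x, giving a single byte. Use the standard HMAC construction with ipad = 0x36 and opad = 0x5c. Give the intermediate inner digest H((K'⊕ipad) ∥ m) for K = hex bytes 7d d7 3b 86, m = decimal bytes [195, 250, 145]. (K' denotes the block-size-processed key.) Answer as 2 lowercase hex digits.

Key hex bytes 7d d7 3b 86 is 4 bytes ≤ B = 5; zero-pad to 5 bytes: K' = 7d d7 3b 86 00.
K' ⊕ ipad = 4b e1 0d b0 36.
Inner input = 4b e1 0d b0 36 ∥ c3 fa 91.
Inner hash: XOR 4b⊕e1⊕0d⊕b0⊕36⊕c3⊕fa⊕91 = 89.

89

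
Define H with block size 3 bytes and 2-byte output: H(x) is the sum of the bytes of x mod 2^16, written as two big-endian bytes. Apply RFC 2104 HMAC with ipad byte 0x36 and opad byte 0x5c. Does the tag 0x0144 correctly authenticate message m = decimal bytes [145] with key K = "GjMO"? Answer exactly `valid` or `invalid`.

Key "GjMO" = 47 6a 4d 4f is 4 bytes > B = 3, so hash it first: H(key) = 01 4d, then zero-pad to 3 bytes: K' = 01 4d 00.
K' ⊕ ipad = 37 7b 36; K' ⊕ opad = 5d 11 5c.
Inner hash: sum = 55+123+54+145 = 377 → 01 79.
Outer hash (recomputed tag): sum = 93+17+92+1+121 = 324 → 01 44.
Recomputed tag = 0144; claimed = 0144 → match.

valid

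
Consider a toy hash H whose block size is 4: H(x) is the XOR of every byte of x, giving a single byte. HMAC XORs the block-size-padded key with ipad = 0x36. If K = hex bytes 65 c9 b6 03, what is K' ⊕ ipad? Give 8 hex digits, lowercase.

53ff8035

Key hex bytes 65 c9 b6 03 is exactly B = 4 bytes: K' = 65 c9 b6 03.
XOR each byte with 0x36: 65⊕36=53, c9⊕36=ff, b6⊕36=80, 03⊕36=35.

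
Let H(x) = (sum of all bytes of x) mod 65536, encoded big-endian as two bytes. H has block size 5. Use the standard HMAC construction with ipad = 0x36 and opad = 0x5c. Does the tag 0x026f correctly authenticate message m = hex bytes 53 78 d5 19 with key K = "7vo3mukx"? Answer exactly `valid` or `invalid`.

Key "7vo3mukx" = 37 76 6f 33 6d 75 6b 78 is 8 bytes > B = 5, so hash it first: H(key) = 03 14, then zero-pad to 5 bytes: K' = 03 14 00 00 00.
K' ⊕ ipad = 35 22 36 36 36; K' ⊕ opad = 5f 48 5c 5c 5c.
Inner hash: sum = 53+34+54+54+54+83+120+213+25 = 690 → 02 b2.
Outer hash (recomputed tag): sum = 95+72+92+92+92+2+178 = 623 → 02 6f.
Recomputed tag = 026f; claimed = 026f → match.

valid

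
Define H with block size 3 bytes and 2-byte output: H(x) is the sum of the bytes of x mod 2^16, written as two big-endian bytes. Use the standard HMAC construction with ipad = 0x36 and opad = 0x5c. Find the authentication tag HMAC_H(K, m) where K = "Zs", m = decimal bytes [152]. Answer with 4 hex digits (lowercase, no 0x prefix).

Key "Zs" = 5a 73 is 2 bytes ≤ B = 3; zero-pad to 3 bytes: K' = 5a 73 00.
K' ⊕ ipad = 6c 45 36.  K' ⊕ opad = 06 2f 5c.
Inner input = (K'⊕ipad) ∥ m = 6c 45 36 ∥ 98.
Inner hash: sum = 108+69+54+152 = 383 → 01 7f.
Outer input = (K'⊕opad) ∥ inner = 06 2f 5c ∥ 01 7f.
Outer hash (tag): sum = 6+47+92+1+127 = 273 → 01 11.

0111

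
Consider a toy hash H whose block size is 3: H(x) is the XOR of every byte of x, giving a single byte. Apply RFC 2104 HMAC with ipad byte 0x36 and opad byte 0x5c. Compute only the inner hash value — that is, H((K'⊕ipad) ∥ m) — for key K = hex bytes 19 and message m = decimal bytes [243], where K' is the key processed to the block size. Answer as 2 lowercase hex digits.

dc

Key hex bytes 19 is 1 byte ≤ B = 3; zero-pad to 3 bytes: K' = 19 00 00.
K' ⊕ ipad = 2f 36 36.
Inner input = 2f 36 36 ∥ f3.
Inner hash: XOR 2f⊕36⊕36⊕f3 = dc.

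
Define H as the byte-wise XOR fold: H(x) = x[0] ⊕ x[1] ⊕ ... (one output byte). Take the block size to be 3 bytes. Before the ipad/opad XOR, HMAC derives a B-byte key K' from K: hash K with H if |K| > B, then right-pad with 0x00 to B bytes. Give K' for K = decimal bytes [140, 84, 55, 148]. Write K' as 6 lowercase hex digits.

7b0000

|K| = 4 > B = 3, so first hash the key.
H(K): XOR 8c⊕54⊕37⊕94 = 7b.
Zero-pad H(K) = 7b to 3 bytes: K' = 7b 00 00.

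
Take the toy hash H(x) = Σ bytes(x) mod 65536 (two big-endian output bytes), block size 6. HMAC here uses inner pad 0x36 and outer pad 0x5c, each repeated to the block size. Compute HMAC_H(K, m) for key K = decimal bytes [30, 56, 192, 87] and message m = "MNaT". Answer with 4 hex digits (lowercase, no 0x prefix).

Key decimal bytes [30, 56, 192, 87] = 1e 38 c0 57 is 4 bytes ≤ B = 6; zero-pad to 6 bytes: K' = 1e 38 c0 57 00 00.
K' ⊕ ipad = 28 0e f6 61 36 36.  K' ⊕ opad = 42 64 9c 0b 5c 5c.
Inner input = (K'⊕ipad) ∥ m = 28 0e f6 61 36 36 ∥ 4d 4e 61 54.
Inner hash: sum = 40+14+246+97+54+54+77+78+97+84 = 841 → 03 49.
Outer input = (K'⊕opad) ∥ inner = 42 64 9c 0b 5c 5c ∥ 03 49.
Outer hash (tag): sum = 66+100+156+11+92+92+3+73 = 593 → 02 51.

0251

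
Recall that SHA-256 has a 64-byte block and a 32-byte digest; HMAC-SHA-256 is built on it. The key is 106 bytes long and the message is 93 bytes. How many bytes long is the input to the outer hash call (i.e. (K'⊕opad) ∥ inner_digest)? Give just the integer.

Key is 106 > 64 bytes, so it is hashed to 32 bytes then zero-padded to 64: |K'| = 64.
Outer input = (K'⊕opad) ∥ H(inner) → 64 + 32 = 96 bytes.

96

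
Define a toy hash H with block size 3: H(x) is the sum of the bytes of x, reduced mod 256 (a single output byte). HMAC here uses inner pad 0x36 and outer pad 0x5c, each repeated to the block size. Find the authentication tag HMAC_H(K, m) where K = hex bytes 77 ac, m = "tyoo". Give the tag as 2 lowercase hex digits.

Key hex bytes 77 ac is 2 bytes ≤ B = 3; zero-pad to 3 bytes: K' = 77 ac 00.
K' ⊕ ipad = 41 9a 36.  K' ⊕ opad = 2b f0 5c.
Inner input = (K'⊕ipad) ∥ m = 41 9a 36 ∥ 74 79 6f 6f.
Inner hash: sum = 65+154+54+116+121+111+111 = 732; mod 256 = 220 → dc.
Outer input = (K'⊕opad) ∥ inner = 2b f0 5c ∥ dc.
Outer hash (tag): sum = 43+240+92+220 = 595; mod 256 = 83 → 53.

53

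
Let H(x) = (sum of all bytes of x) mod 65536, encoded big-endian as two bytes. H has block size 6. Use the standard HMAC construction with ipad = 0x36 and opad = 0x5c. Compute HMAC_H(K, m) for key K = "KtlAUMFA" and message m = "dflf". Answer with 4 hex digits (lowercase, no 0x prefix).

Key "KtlAUMFA" = 4b 74 6c 41 55 4d 46 41 is 8 bytes > B = 6, so hash it first: H(key) = 02 95, then zero-pad to 6 bytes: K' = 02 95 00 00 00 00.
K' ⊕ ipad = 34 a3 36 36 36 36.  K' ⊕ opad = 5e c9 5c 5c 5c 5c.
Inner input = (K'⊕ipad) ∥ m = 34 a3 36 36 36 36 ∥ 64 66 6c 66.
Inner hash: sum = 52+163+54+54+54+54+100+102+108+102 = 843 → 03 4b.
Outer input = (K'⊕opad) ∥ inner = 5e c9 5c 5c 5c 5c ∥ 03 4b.
Outer hash (tag): sum = 94+201+92+92+92+92+3+75 = 741 → 02 e5.

02e5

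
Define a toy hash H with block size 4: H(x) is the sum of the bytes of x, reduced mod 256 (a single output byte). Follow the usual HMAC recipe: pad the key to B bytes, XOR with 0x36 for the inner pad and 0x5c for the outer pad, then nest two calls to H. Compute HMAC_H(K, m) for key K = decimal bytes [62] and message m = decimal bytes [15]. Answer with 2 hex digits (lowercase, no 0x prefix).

Key decimal bytes [62] = 3e is 1 byte ≤ B = 4; zero-pad to 4 bytes: K' = 3e 00 00 00.
K' ⊕ ipad = 08 36 36 36.  K' ⊕ opad = 62 5c 5c 5c.
Inner input = (K'⊕ipad) ∥ m = 08 36 36 36 ∥ 0f.
Inner hash: sum = 8+54+54+54+15 = 185 → b9.
Outer input = (K'⊕opad) ∥ inner = 62 5c 5c 5c ∥ b9.
Outer hash (tag): sum = 98+92+92+92+185 = 559; mod 256 = 47 → 2f.

2f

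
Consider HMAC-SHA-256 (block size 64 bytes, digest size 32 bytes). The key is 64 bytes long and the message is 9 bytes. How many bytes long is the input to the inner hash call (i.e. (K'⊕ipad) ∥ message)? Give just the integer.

Key is 64 ≤ 64 bytes, zero-padded: |K'| = 64.
Inner input = (K'⊕ipad) ∥ m → 64 + 9 = 73 bytes.

73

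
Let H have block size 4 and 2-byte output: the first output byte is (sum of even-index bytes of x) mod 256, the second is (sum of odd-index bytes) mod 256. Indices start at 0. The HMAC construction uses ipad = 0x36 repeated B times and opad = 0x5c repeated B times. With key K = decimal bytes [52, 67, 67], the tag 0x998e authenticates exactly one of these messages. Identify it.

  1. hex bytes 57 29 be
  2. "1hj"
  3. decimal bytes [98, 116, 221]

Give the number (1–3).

2

Key decimal bytes [52, 67, 67] = 34 43 43 is 3 bytes ≤ B = 4; zero-pad to 4 bytes: K' = 34 43 43 00.
K' ⊕ ipad = 02 75 75 36; K' ⊕ opad = 68 1f 1f 5c.
m1: inner = H(02 75 75 36 57 29 be) = 8c d4; tag = H(68 1f 1f 5c 8c d4) = 134f
m2: inner = H(02 75 75 36 31 68 6a) = 12 13; tag = H(68 1f 1f 5c 12 13) = 998e ← matches
m3: inner = H(02 75 75 36 62 74 dd) = b6 1f; tag = H(68 1f 1f 5c b6 1f) = 3d9a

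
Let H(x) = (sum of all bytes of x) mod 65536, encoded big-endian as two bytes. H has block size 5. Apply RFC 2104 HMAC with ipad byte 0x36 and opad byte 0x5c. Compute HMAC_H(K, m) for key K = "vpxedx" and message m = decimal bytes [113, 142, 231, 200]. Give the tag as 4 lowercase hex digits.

0266

Key "vpxedx" = 76 70 78 65 64 78 is 6 bytes > B = 5, so hash it first: H(key) = 02 9f, then zero-pad to 5 bytes: K' = 02 9f 00 00 00.
K' ⊕ ipad = 34 a9 36 36 36.  K' ⊕ opad = 5e c3 5c 5c 5c.
Inner input = (K'⊕ipad) ∥ m = 34 a9 36 36 36 ∥ 71 8e e7 c8.
Inner hash: sum = 52+169+54+54+54+113+142+231+200 = 1069 → 04 2d.
Outer input = (K'⊕opad) ∥ inner = 5e c3 5c 5c 5c ∥ 04 2d.
Outer hash (tag): sum = 94+195+92+92+92+4+45 = 614 → 02 66.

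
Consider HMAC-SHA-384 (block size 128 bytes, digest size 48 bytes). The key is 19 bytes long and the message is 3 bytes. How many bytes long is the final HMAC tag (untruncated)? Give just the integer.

48

The tag is one SHA-384 digest: 48 bytes.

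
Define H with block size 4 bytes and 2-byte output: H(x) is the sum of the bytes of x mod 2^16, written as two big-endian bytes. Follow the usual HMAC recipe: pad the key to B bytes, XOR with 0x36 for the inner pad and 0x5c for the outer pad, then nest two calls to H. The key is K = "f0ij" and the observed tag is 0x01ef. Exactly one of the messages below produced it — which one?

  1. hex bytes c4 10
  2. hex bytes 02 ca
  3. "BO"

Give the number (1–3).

Key "f0ij" = 66 30 69 6a is exactly B = 4 bytes: K' = 66 30 69 6a.
K' ⊕ ipad = 50 06 5f 5c; K' ⊕ opad = 3a 6c 35 36.
m1: inner = H(50 06 5f 5c c4 10) = 01 e5; tag = H(3a 6c 35 36 01 e5) = 01f7
m2: inner = H(50 06 5f 5c 02 ca) = 01 dd; tag = H(3a 6c 35 36 01 dd) = 01ef ← matches
m3: inner = H(50 06 5f 5c 42 4f) = 01 a2; tag = H(3a 6c 35 36 01 a2) = 01b4

2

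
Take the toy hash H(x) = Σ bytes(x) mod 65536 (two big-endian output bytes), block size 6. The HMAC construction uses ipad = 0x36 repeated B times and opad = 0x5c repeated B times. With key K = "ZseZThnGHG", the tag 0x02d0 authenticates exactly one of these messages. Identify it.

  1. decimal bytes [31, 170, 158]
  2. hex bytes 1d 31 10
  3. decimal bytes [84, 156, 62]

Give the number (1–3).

Key "ZseZThnGHG" = 5a 73 65 5a 54 68 6e 47 48 47 is 10 bytes > B = 6, so hash it first: H(key) = 03 8c, then zero-pad to 6 bytes: K' = 03 8c 00 00 00 00.
K' ⊕ ipad = 35 ba 36 36 36 36; K' ⊕ opad = 5f d0 5c 5c 5c 5c.
m1: inner = H(35 ba 36 36 36 36 1f aa 9e) = 03 2e; tag = H(5f d0 5c 5c 5c 5c 03 2e) = 02d0 ← matches
m2: inner = H(35 ba 36 36 36 36 1d 31 10) = 02 25; tag = H(5f d0 5c 5c 5c 5c 02 25) = 02c6
m3: inner = H(35 ba 36 36 36 36 54 9c 3e) = 02 f5; tag = H(5f d0 5c 5c 5c 5c 02 f5) = 0396

1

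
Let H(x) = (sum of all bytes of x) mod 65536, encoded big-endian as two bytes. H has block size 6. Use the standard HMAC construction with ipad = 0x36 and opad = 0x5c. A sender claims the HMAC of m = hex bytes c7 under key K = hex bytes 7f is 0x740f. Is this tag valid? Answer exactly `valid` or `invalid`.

Key hex bytes 7f is 1 byte ≤ B = 6; zero-pad to 6 bytes: K' = 7f 00 00 00 00 00.
K' ⊕ ipad = 49 36 36 36 36 36; K' ⊕ opad = 23 5c 5c 5c 5c 5c.
Inner hash: sum = 73+54+54+54+54+54+199 = 542 → 02 1e.
Outer hash (recomputed tag): sum = 35+92+92+92+92+92+2+30 = 527 → 02 0f.
Recomputed tag = 020f; claimed = 740f → mismatch.

invalid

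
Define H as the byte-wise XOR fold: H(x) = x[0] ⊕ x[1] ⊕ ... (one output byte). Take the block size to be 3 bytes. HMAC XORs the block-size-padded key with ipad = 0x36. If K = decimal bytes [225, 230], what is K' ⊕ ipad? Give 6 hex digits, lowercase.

Key decimal bytes [225, 230] = e1 e6 is 2 bytes ≤ B = 3; zero-pad to 3 bytes: K' = e1 e6 00.
XOR each byte with 0x36: e1⊕36=d7, e6⊕36=d0, 00⊕36=36.

d7d036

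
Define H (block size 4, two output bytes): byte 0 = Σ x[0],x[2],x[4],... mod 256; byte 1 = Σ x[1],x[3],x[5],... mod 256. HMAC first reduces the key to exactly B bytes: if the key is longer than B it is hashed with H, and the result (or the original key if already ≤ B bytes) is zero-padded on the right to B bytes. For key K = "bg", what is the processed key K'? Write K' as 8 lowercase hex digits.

Key "bg" = 62 67 is 2 bytes ≤ B = 4; zero-pad to 4 bytes: K' = 62 67 00 00.

62670000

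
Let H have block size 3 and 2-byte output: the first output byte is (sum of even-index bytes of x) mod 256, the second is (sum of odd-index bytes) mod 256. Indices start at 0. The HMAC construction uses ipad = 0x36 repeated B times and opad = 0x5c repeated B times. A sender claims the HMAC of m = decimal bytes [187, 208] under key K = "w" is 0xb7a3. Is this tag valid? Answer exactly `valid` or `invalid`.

invalid

Key "w" = 77 is 1 byte ≤ B = 3; zero-pad to 3 bytes: K' = 77 00 00.
K' ⊕ ipad = 41 36 36; K' ⊕ opad = 2b 5c 5c.
Inner hash: even-index sum = 327 mod 256 = 71; odd-index sum = 241 mod 256 = 241 → 47 f1.
Outer hash (recomputed tag): even-index sum = 376 mod 256 = 120; odd-index sum = 163 mod 256 = 163 → 78 a3.
Recomputed tag = 78a3; claimed = b7a3 → mismatch.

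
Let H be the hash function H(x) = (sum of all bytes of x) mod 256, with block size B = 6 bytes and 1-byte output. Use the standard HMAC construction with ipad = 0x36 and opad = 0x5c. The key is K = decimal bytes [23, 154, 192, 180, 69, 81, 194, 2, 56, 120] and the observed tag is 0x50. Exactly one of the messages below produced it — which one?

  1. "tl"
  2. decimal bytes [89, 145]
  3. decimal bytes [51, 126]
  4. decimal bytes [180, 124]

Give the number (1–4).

2

Key decimal bytes [23, 154, 192, 180, 69, 81, 194, 2, 56, 120] = 17 9a c0 b4 45 51 c2 02 38 78 is 10 bytes > B = 6, so hash it first: H(key) = 2f, then zero-pad to 6 bytes: K' = 2f 00 00 00 00 00.
K' ⊕ ipad = 19 36 36 36 36 36; K' ⊕ opad = 73 5c 5c 5c 5c 5c.
m1: inner = H(19 36 36 36 36 36 74 6c) = 07; tag = H(73 5c 5c 5c 5c 5c 07) = 46
m2: inner = H(19 36 36 36 36 36 59 91) = 11; tag = H(73 5c 5c 5c 5c 5c 11) = 50 ← matches
m3: inner = H(19 36 36 36 36 36 33 7e) = d8; tag = H(73 5c 5c 5c 5c 5c d8) = 17
m4: inner = H(19 36 36 36 36 36 b4 7c) = 57; tag = H(73 5c 5c 5c 5c 5c 57) = 96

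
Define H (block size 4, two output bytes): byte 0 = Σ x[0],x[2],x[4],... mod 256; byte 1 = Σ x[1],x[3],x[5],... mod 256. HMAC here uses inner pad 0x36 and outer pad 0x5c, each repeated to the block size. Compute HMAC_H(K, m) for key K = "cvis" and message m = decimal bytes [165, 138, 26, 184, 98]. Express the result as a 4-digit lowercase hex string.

Key "cvis" = 63 76 69 73 is exactly B = 4 bytes: K' = 63 76 69 73.
K' ⊕ ipad = 55 40 5f 45.  K' ⊕ opad = 3f 2a 35 2f.
Inner input = (K'⊕ipad) ∥ m = 55 40 5f 45 ∥ a5 8a 1a b8 62.
Inner hash: even-index sum = 469 mod 256 = 213; odd-index sum = 455 mod 256 = 199 → d5 c7.
Outer input = (K'⊕opad) ∥ inner = 3f 2a 35 2f ∥ d5 c7.
Outer hash (tag): even-index sum = 329 mod 256 = 73; odd-index sum = 288 mod 256 = 32 → 49 20.

4920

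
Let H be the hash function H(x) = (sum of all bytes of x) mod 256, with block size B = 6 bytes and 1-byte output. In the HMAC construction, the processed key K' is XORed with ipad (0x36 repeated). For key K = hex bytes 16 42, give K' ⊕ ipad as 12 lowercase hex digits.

207436363636

Key hex bytes 16 42 is 2 bytes ≤ B = 6; zero-pad to 6 bytes: K' = 16 42 00 00 00 00.
XOR each byte with 0x36: 16⊕36=20, 42⊕36=74, 00⊕36=36, 00⊕36=36, 00⊕36=36, 00⊕36=36.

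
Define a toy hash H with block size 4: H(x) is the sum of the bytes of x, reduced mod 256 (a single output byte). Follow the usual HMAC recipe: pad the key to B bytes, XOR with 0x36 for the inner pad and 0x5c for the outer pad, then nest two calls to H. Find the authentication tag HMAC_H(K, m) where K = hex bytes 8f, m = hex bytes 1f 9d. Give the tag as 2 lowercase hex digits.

Key hex bytes 8f is 1 byte ≤ B = 4; zero-pad to 4 bytes: K' = 8f 00 00 00.
K' ⊕ ipad = b9 36 36 36.  K' ⊕ opad = d3 5c 5c 5c.
Inner input = (K'⊕ipad) ∥ m = b9 36 36 36 ∥ 1f 9d.
Inner hash: sum = 185+54+54+54+31+157 = 535; mod 256 = 23 → 17.
Outer input = (K'⊕opad) ∥ inner = d3 5c 5c 5c ∥ 17.
Outer hash (tag): sum = 211+92+92+92+23 = 510; mod 256 = 254 → fe.

fe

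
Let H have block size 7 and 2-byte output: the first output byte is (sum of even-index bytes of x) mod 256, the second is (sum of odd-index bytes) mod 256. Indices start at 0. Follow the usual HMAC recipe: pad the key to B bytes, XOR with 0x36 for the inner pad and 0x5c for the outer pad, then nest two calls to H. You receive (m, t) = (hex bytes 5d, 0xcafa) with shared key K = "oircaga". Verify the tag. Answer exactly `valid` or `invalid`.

Key "oircaga" = 6f 69 72 63 61 67 61 is exactly B = 7 bytes: K' = 6f 69 72 63 61 67 61.
K' ⊕ ipad = 59 5f 44 55 57 51 57; K' ⊕ opad = 33 35 2e 3f 3d 3b 3d.
Inner hash: even-index sum = 331 mod 256 = 75; odd-index sum = 354 mod 256 = 98 → 4b 62.
Outer hash (recomputed tag): even-index sum = 317 mod 256 = 61; odd-index sum = 250 mod 256 = 250 → 3d fa.
Recomputed tag = 3dfa; claimed = cafa → mismatch.

invalid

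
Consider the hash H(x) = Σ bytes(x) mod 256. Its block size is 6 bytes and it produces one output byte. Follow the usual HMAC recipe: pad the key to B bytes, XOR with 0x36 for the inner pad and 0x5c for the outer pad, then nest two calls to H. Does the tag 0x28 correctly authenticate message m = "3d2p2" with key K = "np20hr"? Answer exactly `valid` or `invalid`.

invalid

Key "np20hr" = 6e 70 32 30 68 72 is exactly B = 6 bytes: K' = 6e 70 32 30 68 72.
K' ⊕ ipad = 58 46 04 06 5e 44; K' ⊕ opad = 32 2c 6e 6c 34 2e.
Inner hash: sum = 88+70+4+6+94+68+51+100+50+112+50 = 693; mod 256 = 181 → b5.
Outer hash (recomputed tag): sum = 50+44+110+108+52+46+181 = 591; mod 256 = 79 → 4f.
Recomputed tag = 4f; claimed = 28 → mismatch.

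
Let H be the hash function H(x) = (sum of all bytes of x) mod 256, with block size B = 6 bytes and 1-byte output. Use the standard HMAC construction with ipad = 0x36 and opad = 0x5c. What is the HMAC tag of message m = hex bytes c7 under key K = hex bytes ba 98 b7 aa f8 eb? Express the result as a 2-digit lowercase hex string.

Key hex bytes ba 98 b7 aa f8 eb is exactly B = 6 bytes: K' = ba 98 b7 aa f8 eb.
K' ⊕ ipad = 8c ae 81 9c ce dd.  K' ⊕ opad = e6 c4 eb f6 a4 b7.
Inner input = (K'⊕ipad) ∥ m = 8c ae 81 9c ce dd ∥ c7.
Inner hash: sum = 140+174+129+156+206+221+199 = 1225; mod 256 = 201 → c9.
Outer input = (K'⊕opad) ∥ inner = e6 c4 eb f6 a4 b7 ∥ c9.
Outer hash (tag): sum = 230+196+235+246+164+183+201 = 1455; mod 256 = 175 → af.

af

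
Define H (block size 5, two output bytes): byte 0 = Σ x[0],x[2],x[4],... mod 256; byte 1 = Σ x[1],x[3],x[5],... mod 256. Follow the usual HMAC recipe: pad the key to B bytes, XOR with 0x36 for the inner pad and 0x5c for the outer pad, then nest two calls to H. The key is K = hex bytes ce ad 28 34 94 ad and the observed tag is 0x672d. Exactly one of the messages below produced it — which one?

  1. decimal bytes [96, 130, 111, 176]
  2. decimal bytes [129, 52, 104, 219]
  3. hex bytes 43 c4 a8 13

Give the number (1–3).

Key hex bytes ce ad 28 34 94 ad is 6 bytes > B = 5, so hash it first: H(key) = 8a 8e, then zero-pad to 5 bytes: K' = 8a 8e 00 00 00.
K' ⊕ ipad = bc b8 36 36 36; K' ⊕ opad = d6 d2 5c 5c 5c.
m1: inner = H(bc b8 36 36 36 60 82 6f b0) = 5a bd; tag = H(d6 d2 5c 5c 5c 5a bd) = 4b88
m2: inner = H(bc b8 36 36 36 81 34 68 db) = 37 d7; tag = H(d6 d2 5c 5c 5c 37 d7) = 6565
m3: inner = H(bc b8 36 36 36 43 c4 a8 13) = ff d9; tag = H(d6 d2 5c 5c 5c ff d9) = 672d ← matches

3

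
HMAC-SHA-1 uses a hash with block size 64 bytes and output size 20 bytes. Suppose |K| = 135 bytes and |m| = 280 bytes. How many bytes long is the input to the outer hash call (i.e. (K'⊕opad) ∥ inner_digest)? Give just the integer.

84

Key is 135 > 64 bytes, so it is hashed to 20 bytes then zero-padded to 64: |K'| = 64.
Outer input = (K'⊕opad) ∥ H(inner) → 64 + 20 = 84 bytes.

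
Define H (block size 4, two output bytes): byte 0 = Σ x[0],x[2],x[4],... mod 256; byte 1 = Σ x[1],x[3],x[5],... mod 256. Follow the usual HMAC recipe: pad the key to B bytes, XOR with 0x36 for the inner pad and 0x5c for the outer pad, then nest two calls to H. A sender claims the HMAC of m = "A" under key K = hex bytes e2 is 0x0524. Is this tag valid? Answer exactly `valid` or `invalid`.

invalid

Key hex bytes e2 is 1 byte ≤ B = 4; zero-pad to 4 bytes: K' = e2 00 00 00.
K' ⊕ ipad = d4 36 36 36; K' ⊕ opad = be 5c 5c 5c.
Inner hash: even-index sum = 331 mod 256 = 75; odd-index sum = 108 mod 256 = 108 → 4b 6c.
Outer hash (recomputed tag): even-index sum = 357 mod 256 = 101; odd-index sum = 292 mod 256 = 36 → 65 24.
Recomputed tag = 6524; claimed = 0524 → mismatch.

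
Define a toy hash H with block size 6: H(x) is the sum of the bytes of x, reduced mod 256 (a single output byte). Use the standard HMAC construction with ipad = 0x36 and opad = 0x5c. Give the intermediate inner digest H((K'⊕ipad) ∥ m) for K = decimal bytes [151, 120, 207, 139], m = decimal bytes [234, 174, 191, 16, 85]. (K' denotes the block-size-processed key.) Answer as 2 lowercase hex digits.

cd

Key decimal bytes [151, 120, 207, 139] = 97 78 cf 8b is 4 bytes ≤ B = 6; zero-pad to 6 bytes: K' = 97 78 cf 8b 00 00.
K' ⊕ ipad = a1 4e f9 bd 36 36.
Inner input = a1 4e f9 bd 36 36 ∥ ea ae bf 10 55.
Inner hash: sum = 161+78+249+189+54+54+234+174+191+16+85 = 1485; mod 256 = 205 → cd.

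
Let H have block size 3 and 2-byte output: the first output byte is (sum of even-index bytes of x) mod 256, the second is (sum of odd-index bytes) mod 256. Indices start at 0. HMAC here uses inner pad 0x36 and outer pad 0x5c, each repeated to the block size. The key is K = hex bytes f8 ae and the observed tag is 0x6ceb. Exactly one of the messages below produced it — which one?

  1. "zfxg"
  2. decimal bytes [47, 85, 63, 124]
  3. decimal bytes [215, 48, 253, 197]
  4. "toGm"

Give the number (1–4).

Key hex bytes f8 ae is 2 bytes ≤ B = 3; zero-pad to 3 bytes: K' = f8 ae 00.
K' ⊕ ipad = ce 98 36; K' ⊕ opad = a4 f2 5c.
m1: inner = H(ce 98 36 7a 66 78 67) = d1 8a; tag = H(a4 f2 5c d1 8a) = 8ac3
m2: inner = H(ce 98 36 2f 55 3f 7c) = d5 06; tag = H(a4 f2 5c d5 06) = 06c7
m3: inner = H(ce 98 36 d7 30 fd c5) = f9 6c; tag = H(a4 f2 5c f9 6c) = 6ceb ← matches
m4: inner = H(ce 98 36 74 6f 47 6d) = e0 53; tag = H(a4 f2 5c e0 53) = 53d2

3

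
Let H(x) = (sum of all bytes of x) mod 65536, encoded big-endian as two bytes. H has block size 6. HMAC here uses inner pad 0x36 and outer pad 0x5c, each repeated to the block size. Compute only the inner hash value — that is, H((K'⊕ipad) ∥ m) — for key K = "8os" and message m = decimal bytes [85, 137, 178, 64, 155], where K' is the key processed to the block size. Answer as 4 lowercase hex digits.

Key "8os" = 38 6f 73 is 3 bytes ≤ B = 6; zero-pad to 6 bytes: K' = 38 6f 73 00 00 00.
K' ⊕ ipad = 0e 59 45 36 36 36.
Inner input = 0e 59 45 36 36 36 ∥ 55 89 b2 40 9b.
Inner hash: sum = 14+89+69+54+54+54+85+137+178+64+155 = 953 → 03 b9.

03b9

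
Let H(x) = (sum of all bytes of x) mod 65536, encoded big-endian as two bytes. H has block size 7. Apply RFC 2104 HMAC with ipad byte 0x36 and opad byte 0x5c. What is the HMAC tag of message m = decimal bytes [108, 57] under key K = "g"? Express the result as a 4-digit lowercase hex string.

029f

Key "g" = 67 is 1 byte ≤ B = 7; zero-pad to 7 bytes: K' = 67 00 00 00 00 00 00.
K' ⊕ ipad = 51 36 36 36 36 36 36.  K' ⊕ opad = 3b 5c 5c 5c 5c 5c 5c.
Inner input = (K'⊕ipad) ∥ m = 51 36 36 36 36 36 36 ∥ 6c 39.
Inner hash: sum = 81+54+54+54+54+54+54+108+57 = 570 → 02 3a.
Outer input = (K'⊕opad) ∥ inner = 3b 5c 5c 5c 5c 5c 5c ∥ 02 3a.
Outer hash (tag): sum = 59+92+92+92+92+92+92+2+58 = 671 → 02 9f.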